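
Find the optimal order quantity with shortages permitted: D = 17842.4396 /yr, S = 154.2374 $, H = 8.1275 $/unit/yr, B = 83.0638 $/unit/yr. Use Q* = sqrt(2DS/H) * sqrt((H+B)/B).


sqrt(2DS/H) = 822.9216
sqrt((H+B)/B) = 1.0478
Q* = 822.9216 * 1.0478 = 862.2422

862.2422 units


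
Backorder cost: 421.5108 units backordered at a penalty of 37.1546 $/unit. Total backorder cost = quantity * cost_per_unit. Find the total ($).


Total = 421.5108 * 37.1546 = 15661.0652

15661.0652 $


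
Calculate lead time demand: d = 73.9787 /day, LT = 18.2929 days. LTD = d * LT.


LTD = 73.9787 * 18.2929 = 1353.2850

1353.2850 units


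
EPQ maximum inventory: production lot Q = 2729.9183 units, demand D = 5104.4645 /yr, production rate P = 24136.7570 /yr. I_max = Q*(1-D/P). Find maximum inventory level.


D/P = 0.2115
1 - D/P = 0.7885
I_max = 2729.9183 * 0.7885 = 2152.5926

2152.5926 units


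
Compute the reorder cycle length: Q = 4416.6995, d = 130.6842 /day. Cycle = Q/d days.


Cycle = 4416.6995 / 130.6842 = 33.7967

33.7967 days


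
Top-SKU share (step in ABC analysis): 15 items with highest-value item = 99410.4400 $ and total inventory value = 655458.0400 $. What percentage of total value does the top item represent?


Top item = 99410.4400
Total = 655458.0400
Percentage = 99410.4400 / 655458.0400 * 100 = 15.1666

15.1666%


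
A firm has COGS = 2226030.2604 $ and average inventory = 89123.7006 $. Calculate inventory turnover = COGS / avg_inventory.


Turnover = 2226030.2604 / 89123.7006 = 24.9769

24.9769


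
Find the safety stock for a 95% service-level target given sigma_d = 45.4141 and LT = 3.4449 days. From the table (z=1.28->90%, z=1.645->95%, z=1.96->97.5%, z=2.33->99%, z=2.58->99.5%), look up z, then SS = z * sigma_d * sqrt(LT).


From the table, SL = 95% corresponds to z = 1.645
sqrt(LT) = sqrt(3.4449) = 1.8560
SS = 1.645 * 45.4141 * 1.8560 = 138.6580

138.6580 units


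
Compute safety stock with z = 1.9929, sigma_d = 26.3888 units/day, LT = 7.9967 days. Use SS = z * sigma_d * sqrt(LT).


sqrt(LT) = sqrt(7.9967) = 2.8278
SS = 1.9929 * 26.3888 * 2.8278 = 148.7170

148.7170 units


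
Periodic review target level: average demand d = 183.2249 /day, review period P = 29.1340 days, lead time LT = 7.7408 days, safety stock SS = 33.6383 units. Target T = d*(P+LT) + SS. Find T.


P + LT = 36.8748
d*(P+LT) = 183.2249 * 36.8748 = 6756.3815
T = 6756.3815 + 33.6383 = 6790.0198

6790.0198 units


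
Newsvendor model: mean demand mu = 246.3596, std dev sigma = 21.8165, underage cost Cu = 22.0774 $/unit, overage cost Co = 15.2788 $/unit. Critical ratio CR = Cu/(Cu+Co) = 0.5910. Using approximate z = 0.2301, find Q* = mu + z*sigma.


CR = Cu/(Cu+Co) = 22.0774/(22.0774+15.2788) = 0.5910
z = 0.2301
Q* = 246.3596 + 0.2301 * 21.8165 = 251.3796

251.3796 units


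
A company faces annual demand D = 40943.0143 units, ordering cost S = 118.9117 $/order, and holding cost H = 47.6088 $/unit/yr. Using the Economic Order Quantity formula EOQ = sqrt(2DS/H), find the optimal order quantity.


2*D*S = 2 * 40943.0143 * 118.9117 = 9737206.8671
2*D*S/H = 204525.3581
EOQ = sqrt(204525.3581) = 452.2448

452.2448 units


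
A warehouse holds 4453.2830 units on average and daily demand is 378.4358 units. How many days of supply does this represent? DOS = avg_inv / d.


DOS = 4453.2830 / 378.4358 = 11.7676

11.7676 days


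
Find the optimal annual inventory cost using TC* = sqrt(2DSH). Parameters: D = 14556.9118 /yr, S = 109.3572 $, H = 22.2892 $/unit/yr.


2*D*S*H = 70964493.8259
TC* = sqrt(70964493.8259) = 8424.0426

8424.0426 $/yr


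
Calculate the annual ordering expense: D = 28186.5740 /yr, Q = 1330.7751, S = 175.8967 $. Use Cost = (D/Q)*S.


Number of orders = D/Q = 21.1806
Cost = 21.1806 * 175.8967 = 3725.5922

3725.5922 $/yr


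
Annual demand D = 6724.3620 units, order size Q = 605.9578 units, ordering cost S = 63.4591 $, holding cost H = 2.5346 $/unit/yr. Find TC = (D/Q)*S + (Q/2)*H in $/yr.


Ordering cost = D*S/Q = 704.2107
Holding cost = Q*H/2 = 767.9303
TC = 704.2107 + 767.9303 = 1472.1410

1472.1410 $/yr


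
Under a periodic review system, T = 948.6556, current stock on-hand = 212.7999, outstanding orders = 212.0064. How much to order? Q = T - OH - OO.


Inventory position = OH + OO = 212.7999 + 212.0064 = 424.8063
Q = 948.6556 - 424.8063 = 523.8493

523.8493 units


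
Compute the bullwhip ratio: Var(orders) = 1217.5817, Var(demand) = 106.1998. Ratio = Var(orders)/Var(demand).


BW = 1217.5817 / 106.1998 = 11.4650

11.4650


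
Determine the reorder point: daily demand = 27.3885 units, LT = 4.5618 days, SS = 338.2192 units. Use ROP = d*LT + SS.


d*LT = 27.3885 * 4.5618 = 124.9409
ROP = 124.9409 + 338.2192 = 463.1601

463.1601 units


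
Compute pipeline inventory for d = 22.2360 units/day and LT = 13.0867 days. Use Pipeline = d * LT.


Pipeline = 22.2360 * 13.0867 = 290.9959

290.9959 units


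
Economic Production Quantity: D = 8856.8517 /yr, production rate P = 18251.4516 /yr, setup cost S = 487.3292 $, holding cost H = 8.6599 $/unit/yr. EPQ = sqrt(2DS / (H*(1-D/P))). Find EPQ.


1 - D/P = 1 - 0.4853 = 0.5147
H*(1-D/P) = 4.4575
2DS = 8632404.9070
EPQ = sqrt(1936591.6189) = 1391.6148

1391.6148 units


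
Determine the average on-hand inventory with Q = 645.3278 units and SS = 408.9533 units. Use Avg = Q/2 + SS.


Q/2 = 322.6639
Avg = 322.6639 + 408.9533 = 731.6172

731.6172 units


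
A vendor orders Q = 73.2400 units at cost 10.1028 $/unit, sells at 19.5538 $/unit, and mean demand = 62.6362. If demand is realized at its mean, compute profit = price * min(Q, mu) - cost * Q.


Sales at mu = min(73.2400, 62.6362) = 62.6362
Revenue = 19.5538 * 62.6362 = 1224.7757
Total cost = 10.1028 * 73.2400 = 739.9291
Profit = 1224.7757 - 739.9291 = 484.8467

484.8467 $


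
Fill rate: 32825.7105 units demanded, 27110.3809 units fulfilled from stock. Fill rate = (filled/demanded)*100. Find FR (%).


FR = 27110.3809 / 32825.7105 * 100 = 82.5889

82.5889%


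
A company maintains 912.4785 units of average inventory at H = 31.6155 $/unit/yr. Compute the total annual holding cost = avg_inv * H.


Cost = 912.4785 * 31.6155 = 28848.4640

28848.4640 $/yr


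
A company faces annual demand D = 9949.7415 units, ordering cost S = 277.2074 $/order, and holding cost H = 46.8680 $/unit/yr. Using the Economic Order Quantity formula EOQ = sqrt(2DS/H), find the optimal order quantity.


2*D*S = 2 * 9949.7415 * 277.2074 = 5516283.9438
2*D*S/H = 117698.3004
EOQ = sqrt(117698.3004) = 343.0719

343.0719 units


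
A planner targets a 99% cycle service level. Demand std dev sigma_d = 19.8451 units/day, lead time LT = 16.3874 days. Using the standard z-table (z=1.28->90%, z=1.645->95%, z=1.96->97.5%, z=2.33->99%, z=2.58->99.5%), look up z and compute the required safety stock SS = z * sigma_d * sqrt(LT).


From the table, SL = 99% corresponds to z = 2.33
sqrt(LT) = sqrt(16.3874) = 4.0481
SS = 2.33 * 19.8451 * 4.0481 = 187.1821

187.1821 units


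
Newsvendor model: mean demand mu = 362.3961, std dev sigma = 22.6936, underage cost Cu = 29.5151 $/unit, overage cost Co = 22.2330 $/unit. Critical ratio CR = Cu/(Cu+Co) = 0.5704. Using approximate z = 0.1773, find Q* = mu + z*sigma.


CR = Cu/(Cu+Co) = 29.5151/(29.5151+22.2330) = 0.5704
z = 0.1773
Q* = 362.3961 + 0.1773 * 22.6936 = 366.4197

366.4197 units


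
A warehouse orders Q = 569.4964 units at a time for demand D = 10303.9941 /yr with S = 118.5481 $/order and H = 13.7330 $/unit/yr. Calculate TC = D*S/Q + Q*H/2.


Ordering cost = D*S/Q = 2144.9107
Holding cost = Q*H/2 = 3910.4470
TC = 2144.9107 + 3910.4470 = 6055.3577

6055.3577 $/yr


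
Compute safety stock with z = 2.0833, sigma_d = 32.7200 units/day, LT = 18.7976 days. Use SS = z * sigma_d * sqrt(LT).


sqrt(LT) = sqrt(18.7976) = 4.3356
SS = 2.0833 * 32.7200 * 4.3356 = 295.5400

295.5400 units


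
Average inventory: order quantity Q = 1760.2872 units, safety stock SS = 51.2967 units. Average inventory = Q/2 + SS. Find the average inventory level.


Q/2 = 880.1436
Avg = 880.1436 + 51.2967 = 931.4403

931.4403 units


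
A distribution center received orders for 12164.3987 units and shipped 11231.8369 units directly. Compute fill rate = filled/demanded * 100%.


FR = 11231.8369 / 12164.3987 * 100 = 92.3337

92.3337%


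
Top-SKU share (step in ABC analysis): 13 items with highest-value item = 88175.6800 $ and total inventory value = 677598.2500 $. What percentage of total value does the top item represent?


Top item = 88175.6800
Total = 677598.2500
Percentage = 88175.6800 / 677598.2500 * 100 = 13.0130

13.0130%


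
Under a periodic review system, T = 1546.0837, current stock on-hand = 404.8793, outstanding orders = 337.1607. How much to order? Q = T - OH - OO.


Inventory position = OH + OO = 404.8793 + 337.1607 = 742.0400
Q = 1546.0837 - 742.0400 = 804.0437

804.0437 units


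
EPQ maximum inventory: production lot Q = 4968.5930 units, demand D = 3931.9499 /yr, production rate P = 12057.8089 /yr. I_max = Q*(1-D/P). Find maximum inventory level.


D/P = 0.3261
1 - D/P = 0.6739
I_max = 4968.5930 * 0.6739 = 3348.3767

3348.3767 units


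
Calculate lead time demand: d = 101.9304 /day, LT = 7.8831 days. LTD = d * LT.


LTD = 101.9304 * 7.8831 = 803.5275

803.5275 units


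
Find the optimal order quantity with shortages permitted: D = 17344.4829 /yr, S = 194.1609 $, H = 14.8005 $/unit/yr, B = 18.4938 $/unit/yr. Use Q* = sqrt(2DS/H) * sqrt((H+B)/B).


sqrt(2DS/H) = 674.5876
sqrt((H+B)/B) = 1.3418
Q* = 674.5876 * 1.3418 = 905.1285

905.1285 units


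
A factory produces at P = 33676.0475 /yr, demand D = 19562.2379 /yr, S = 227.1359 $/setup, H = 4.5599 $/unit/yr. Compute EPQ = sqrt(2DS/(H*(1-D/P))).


1 - D/P = 1 - 0.5809 = 0.4191
H*(1-D/P) = 1.9111
2DS = 8886573.0229
EPQ = sqrt(4650031.0670) = 2156.3931

2156.3931 units


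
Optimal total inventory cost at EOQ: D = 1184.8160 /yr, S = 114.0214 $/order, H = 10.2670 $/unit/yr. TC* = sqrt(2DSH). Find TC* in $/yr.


2*D*S*H = 2774027.9797
TC* = sqrt(2774027.9797) = 1665.5413

1665.5413 $/yr


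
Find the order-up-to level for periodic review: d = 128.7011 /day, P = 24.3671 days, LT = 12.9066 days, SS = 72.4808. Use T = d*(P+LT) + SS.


P + LT = 37.2737
d*(P+LT) = 128.7011 * 37.2737 = 4797.1662
T = 4797.1662 + 72.4808 = 4869.6470

4869.6470 units


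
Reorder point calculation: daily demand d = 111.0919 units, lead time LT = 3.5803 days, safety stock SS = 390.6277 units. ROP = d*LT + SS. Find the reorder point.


d*LT = 111.0919 * 3.5803 = 397.7423
ROP = 397.7423 + 390.6277 = 788.3700

788.3700 units


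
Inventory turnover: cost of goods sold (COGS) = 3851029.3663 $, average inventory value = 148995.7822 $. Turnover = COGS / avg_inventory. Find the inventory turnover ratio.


Turnover = 3851029.3663 / 148995.7822 = 25.8466

25.8466


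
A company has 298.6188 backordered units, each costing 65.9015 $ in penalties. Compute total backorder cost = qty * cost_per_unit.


Total = 298.6188 * 65.9015 = 19679.4268

19679.4268 $


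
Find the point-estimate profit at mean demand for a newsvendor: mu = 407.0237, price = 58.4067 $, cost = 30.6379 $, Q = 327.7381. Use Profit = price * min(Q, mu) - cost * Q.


Sales at mu = min(327.7381, 407.0237) = 327.7381
Revenue = 58.4067 * 327.7381 = 19142.1009
Total cost = 30.6379 * 327.7381 = 10041.2071
Profit = 19142.1009 - 10041.2071 = 9100.8938

9100.8938 $


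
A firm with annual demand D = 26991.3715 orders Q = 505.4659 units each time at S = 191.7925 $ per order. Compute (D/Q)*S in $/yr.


Number of orders = D/Q = 53.3990
Cost = 53.3990 * 191.7925 = 10241.5269

10241.5269 $/yr


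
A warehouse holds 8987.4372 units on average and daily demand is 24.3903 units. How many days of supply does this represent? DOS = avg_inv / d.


DOS = 8987.4372 / 24.3903 = 368.4841

368.4841 days


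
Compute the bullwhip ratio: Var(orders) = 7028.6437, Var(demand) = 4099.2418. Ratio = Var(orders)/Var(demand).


BW = 7028.6437 / 4099.2418 = 1.7146

1.7146


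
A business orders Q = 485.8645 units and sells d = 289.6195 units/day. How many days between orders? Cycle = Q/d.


Cycle = 485.8645 / 289.6195 = 1.6776

1.6776 days


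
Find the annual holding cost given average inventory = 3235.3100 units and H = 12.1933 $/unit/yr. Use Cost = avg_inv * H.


Cost = 3235.3100 * 12.1933 = 39449.1054

39449.1054 $/yr


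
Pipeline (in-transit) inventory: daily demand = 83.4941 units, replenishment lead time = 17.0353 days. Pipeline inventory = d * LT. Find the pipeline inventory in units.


Pipeline = 83.4941 * 17.0353 = 1422.3470

1422.3470 units


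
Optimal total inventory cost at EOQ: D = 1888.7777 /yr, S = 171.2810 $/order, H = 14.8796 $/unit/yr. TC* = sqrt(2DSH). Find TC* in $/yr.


2*D*S*H = 9627450.3716
TC* = sqrt(9627450.3716) = 3102.8133

3102.8133 $/yr


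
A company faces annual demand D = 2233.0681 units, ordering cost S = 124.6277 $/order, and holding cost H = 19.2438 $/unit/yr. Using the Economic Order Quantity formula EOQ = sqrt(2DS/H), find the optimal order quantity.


2*D*S = 2 * 2233.0681 * 124.6277 = 556604.2825
2*D*S/H = 28923.8239
EOQ = sqrt(28923.8239) = 170.0701

170.0701 units


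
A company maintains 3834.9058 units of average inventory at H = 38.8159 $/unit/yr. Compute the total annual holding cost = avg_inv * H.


Cost = 3834.9058 * 38.8159 = 148855.3200

148855.3200 $/yr


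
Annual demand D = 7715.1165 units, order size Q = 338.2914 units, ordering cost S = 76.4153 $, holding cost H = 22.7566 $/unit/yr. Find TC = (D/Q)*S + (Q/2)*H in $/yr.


Ordering cost = D*S/Q = 1742.7370
Holding cost = Q*H/2 = 3849.1810
TC = 1742.7370 + 3849.1810 = 5591.9180

5591.9180 $/yr


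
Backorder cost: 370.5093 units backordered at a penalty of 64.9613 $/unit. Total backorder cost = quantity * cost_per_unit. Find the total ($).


Total = 370.5093 * 64.9613 = 24068.7658

24068.7658 $


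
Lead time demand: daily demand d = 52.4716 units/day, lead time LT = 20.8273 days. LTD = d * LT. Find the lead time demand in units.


LTD = 52.4716 * 20.8273 = 1092.8418

1092.8418 units


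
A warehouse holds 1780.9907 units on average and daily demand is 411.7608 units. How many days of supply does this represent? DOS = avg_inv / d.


DOS = 1780.9907 / 411.7608 = 4.3253

4.3253 days


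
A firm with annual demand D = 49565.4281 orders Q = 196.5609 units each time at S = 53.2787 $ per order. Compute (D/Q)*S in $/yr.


Number of orders = D/Q = 252.1632
Cost = 252.1632 * 53.2787 = 13434.9282

13434.9282 $/yr


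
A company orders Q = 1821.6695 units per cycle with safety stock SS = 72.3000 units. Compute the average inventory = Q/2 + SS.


Q/2 = 910.8347
Avg = 910.8347 + 72.3000 = 983.1347

983.1347 units


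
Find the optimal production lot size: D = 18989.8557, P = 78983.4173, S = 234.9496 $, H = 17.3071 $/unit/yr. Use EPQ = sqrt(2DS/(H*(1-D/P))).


1 - D/P = 1 - 0.2404 = 0.7596
H*(1-D/P) = 13.1460
2DS = 8923318.0015
EPQ = sqrt(678786.7278) = 823.8851

823.8851 units


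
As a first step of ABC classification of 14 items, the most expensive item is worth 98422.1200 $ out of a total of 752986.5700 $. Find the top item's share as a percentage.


Top item = 98422.1200
Total = 752986.5700
Percentage = 98422.1200 / 752986.5700 * 100 = 13.0709

13.0709%


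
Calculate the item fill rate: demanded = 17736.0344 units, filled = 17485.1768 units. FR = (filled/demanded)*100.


FR = 17485.1768 / 17736.0344 * 100 = 98.5856

98.5856%


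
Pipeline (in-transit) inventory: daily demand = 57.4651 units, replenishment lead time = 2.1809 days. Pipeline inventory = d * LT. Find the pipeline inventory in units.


Pipeline = 57.4651 * 2.1809 = 125.3256

125.3256 units


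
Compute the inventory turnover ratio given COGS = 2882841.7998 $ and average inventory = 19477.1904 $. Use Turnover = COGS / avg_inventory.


Turnover = 2882841.7998 / 19477.1904 = 148.0112

148.0112


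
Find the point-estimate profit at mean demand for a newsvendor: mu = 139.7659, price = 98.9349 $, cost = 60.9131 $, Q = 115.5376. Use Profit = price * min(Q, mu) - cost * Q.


Sales at mu = min(115.5376, 139.7659) = 115.5376
Revenue = 98.9349 * 115.5376 = 11430.7009
Total cost = 60.9131 * 115.5376 = 7037.7534
Profit = 11430.7009 - 7037.7534 = 4392.9475

4392.9475 $


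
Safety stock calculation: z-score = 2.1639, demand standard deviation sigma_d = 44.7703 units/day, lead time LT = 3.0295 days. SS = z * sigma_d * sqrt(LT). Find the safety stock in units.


sqrt(LT) = sqrt(3.0295) = 1.7405
SS = 2.1639 * 44.7703 * 1.7405 = 168.6214

168.6214 units


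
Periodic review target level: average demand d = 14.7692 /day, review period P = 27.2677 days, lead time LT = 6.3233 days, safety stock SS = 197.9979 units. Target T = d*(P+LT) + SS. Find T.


P + LT = 33.5910
d*(P+LT) = 14.7692 * 33.5910 = 496.1122
T = 496.1122 + 197.9979 = 694.1101

694.1101 units


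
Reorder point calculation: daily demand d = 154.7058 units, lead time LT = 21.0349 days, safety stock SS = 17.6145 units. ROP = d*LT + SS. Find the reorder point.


d*LT = 154.7058 * 21.0349 = 3254.2210
ROP = 3254.2210 + 17.6145 = 3271.8355

3271.8355 units


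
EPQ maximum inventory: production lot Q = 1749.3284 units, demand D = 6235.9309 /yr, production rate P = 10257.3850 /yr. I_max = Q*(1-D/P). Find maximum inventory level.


D/P = 0.6079
1 - D/P = 0.3921
I_max = 1749.3284 * 0.3921 = 685.8321

685.8321 units


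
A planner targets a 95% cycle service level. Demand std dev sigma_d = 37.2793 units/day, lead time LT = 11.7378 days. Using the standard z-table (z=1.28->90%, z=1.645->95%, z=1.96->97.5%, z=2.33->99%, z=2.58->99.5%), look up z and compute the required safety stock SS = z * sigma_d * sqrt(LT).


From the table, SL = 95% corresponds to z = 1.645
sqrt(LT) = sqrt(11.7378) = 3.4260
SS = 1.645 * 37.2793 * 3.4260 = 210.1005

210.1005 units


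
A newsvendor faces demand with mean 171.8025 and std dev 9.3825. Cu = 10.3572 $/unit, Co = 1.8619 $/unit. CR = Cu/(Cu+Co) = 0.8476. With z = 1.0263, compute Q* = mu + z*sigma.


CR = Cu/(Cu+Co) = 10.3572/(10.3572+1.8619) = 0.8476
z = 1.0263
Q* = 171.8025 + 1.0263 * 9.3825 = 181.4318

181.4318 units


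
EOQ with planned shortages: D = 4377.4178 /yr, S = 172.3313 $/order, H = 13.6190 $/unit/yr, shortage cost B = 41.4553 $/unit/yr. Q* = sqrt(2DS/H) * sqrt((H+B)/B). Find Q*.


sqrt(2DS/H) = 332.8384
sqrt((H+B)/B) = 1.1526
Q* = 332.8384 * 1.1526 = 383.6347

383.6347 units


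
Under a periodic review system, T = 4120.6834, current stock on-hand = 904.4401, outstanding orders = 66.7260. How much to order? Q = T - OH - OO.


Inventory position = OH + OO = 904.4401 + 66.7260 = 971.1661
Q = 4120.6834 - 971.1661 = 3149.5173

3149.5173 units


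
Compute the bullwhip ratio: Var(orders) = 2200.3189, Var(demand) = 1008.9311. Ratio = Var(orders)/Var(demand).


BW = 2200.3189 / 1008.9311 = 2.1808

2.1808


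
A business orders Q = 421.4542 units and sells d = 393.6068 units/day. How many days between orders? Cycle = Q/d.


Cycle = 421.4542 / 393.6068 = 1.0707

1.0707 days


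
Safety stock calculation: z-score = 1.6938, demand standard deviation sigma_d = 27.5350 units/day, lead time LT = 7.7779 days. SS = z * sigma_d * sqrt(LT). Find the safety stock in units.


sqrt(LT) = sqrt(7.7779) = 2.7889
SS = 1.6938 * 27.5350 * 2.7889 = 130.0704

130.0704 units


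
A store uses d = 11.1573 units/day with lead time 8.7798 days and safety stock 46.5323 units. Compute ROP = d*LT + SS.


d*LT = 11.1573 * 8.7798 = 97.9589
ROP = 97.9589 + 46.5323 = 144.4912

144.4912 units


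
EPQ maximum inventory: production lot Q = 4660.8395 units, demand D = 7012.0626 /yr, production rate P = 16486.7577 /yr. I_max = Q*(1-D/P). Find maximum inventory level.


D/P = 0.4253
1 - D/P = 0.5747
I_max = 4660.8395 * 0.5747 = 2678.5153

2678.5153 units


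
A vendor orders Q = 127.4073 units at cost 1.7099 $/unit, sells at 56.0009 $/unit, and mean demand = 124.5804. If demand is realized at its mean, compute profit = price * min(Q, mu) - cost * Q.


Sales at mu = min(127.4073, 124.5804) = 124.5804
Revenue = 56.0009 * 124.5804 = 6976.6145
Total cost = 1.7099 * 127.4073 = 217.8537
Profit = 6976.6145 - 217.8537 = 6758.7608

6758.7608 $


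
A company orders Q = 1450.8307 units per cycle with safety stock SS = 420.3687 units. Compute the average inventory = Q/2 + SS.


Q/2 = 725.4153
Avg = 725.4153 + 420.3687 = 1145.7840

1145.7840 units


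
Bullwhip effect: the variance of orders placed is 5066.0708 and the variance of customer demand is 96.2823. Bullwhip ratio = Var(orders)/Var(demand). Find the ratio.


BW = 5066.0708 / 96.2823 = 52.6168

52.6168


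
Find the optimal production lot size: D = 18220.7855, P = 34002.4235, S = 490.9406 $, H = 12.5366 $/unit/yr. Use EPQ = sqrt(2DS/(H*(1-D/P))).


1 - D/P = 1 - 0.5359 = 0.4641
H*(1-D/P) = 5.8186
2DS = 17890646.7317
EPQ = sqrt(3074709.3315) = 1753.4849

1753.4849 units


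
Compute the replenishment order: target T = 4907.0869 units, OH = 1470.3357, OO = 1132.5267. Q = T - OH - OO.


Inventory position = OH + OO = 1470.3357 + 1132.5267 = 2602.8624
Q = 4907.0869 - 2602.8624 = 2304.2245

2304.2245 units


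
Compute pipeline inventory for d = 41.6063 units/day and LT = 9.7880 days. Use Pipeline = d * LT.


Pipeline = 41.6063 * 9.7880 = 407.2425

407.2425 units


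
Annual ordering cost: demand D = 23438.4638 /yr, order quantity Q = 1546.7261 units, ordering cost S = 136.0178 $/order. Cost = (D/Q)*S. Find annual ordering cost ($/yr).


Number of orders = D/Q = 15.1536
Cost = 15.1536 * 136.0178 = 2061.1589

2061.1589 $/yr


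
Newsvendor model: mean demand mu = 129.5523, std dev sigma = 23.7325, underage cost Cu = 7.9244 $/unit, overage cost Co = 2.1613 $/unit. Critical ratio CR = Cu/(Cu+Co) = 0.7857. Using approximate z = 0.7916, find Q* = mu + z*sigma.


CR = Cu/(Cu+Co) = 7.9244/(7.9244+2.1613) = 0.7857
z = 0.7916
Q* = 129.5523 + 0.7916 * 23.7325 = 148.3389

148.3389 units


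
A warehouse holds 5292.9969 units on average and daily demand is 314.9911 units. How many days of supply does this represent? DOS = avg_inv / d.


DOS = 5292.9969 / 314.9911 = 16.8036

16.8036 days


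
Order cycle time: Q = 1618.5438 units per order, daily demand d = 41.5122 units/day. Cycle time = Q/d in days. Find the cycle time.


Cycle = 1618.5438 / 41.5122 = 38.9896

38.9896 days


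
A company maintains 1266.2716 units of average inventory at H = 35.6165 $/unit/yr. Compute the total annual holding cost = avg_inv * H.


Cost = 1266.2716 * 35.6165 = 45100.1624

45100.1624 $/yr


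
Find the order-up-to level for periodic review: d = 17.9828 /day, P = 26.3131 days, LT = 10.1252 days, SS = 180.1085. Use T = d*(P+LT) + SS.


P + LT = 36.4383
d*(P+LT) = 17.9828 * 36.4383 = 655.2627
T = 655.2627 + 180.1085 = 835.3712

835.3712 units


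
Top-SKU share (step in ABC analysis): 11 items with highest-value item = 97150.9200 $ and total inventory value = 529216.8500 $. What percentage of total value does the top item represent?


Top item = 97150.9200
Total = 529216.8500
Percentage = 97150.9200 / 529216.8500 * 100 = 18.3575

18.3575%


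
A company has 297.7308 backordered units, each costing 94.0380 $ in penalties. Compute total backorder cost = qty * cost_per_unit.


Total = 297.7308 * 94.0380 = 27998.0090

27998.0090 $


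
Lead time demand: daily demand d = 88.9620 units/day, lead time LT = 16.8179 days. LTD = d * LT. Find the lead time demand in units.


LTD = 88.9620 * 16.8179 = 1496.1540

1496.1540 units


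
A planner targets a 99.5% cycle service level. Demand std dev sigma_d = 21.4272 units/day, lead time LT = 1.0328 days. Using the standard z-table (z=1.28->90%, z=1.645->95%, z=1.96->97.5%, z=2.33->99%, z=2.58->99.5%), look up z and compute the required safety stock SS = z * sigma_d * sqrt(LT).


From the table, SL = 99.5% corresponds to z = 2.58
sqrt(LT) = sqrt(1.0328) = 1.0163
SS = 2.58 * 21.4272 * 1.0163 = 56.1815

56.1815 units


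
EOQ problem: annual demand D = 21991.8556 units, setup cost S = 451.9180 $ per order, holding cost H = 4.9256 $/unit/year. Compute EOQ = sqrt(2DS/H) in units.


2*D*S = 2 * 21991.8556 * 451.9180 = 19877030.7981
2*D*S/H = 4035453.7108
EOQ = sqrt(4035453.7108) = 2008.8439

2008.8439 units


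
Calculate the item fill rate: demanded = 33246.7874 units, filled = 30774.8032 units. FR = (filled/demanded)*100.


FR = 30774.8032 / 33246.7874 * 100 = 92.5647

92.5647%


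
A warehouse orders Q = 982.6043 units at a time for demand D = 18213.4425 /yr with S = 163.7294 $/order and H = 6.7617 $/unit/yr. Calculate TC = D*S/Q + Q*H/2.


Ordering cost = D*S/Q = 3034.8697
Holding cost = Q*H/2 = 3322.0377
TC = 3034.8697 + 3322.0377 = 6356.9074

6356.9074 $/yr


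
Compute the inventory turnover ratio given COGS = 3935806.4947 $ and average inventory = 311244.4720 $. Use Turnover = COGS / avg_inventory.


Turnover = 3935806.4947 / 311244.4720 = 12.6454

12.6454


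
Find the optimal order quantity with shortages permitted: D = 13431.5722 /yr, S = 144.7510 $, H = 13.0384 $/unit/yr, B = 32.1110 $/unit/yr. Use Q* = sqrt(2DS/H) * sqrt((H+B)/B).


sqrt(2DS/H) = 546.1061
sqrt((H+B)/B) = 1.1858
Q* = 546.1061 * 1.1858 = 647.5542

647.5542 units


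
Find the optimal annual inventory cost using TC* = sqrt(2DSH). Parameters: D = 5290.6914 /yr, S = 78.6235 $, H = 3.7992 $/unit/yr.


2*D*S*H = 3160726.7759
TC* = sqrt(3160726.7759) = 1777.8433

1777.8433 $/yr


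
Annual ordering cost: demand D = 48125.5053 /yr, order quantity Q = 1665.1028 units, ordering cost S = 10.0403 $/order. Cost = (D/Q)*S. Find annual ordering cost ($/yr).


Number of orders = D/Q = 28.9024
Cost = 28.9024 * 10.0403 = 290.1890

290.1890 $/yr


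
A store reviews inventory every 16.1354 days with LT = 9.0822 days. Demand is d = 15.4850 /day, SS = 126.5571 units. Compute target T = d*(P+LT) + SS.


P + LT = 25.2176
d*(P+LT) = 15.4850 * 25.2176 = 390.4945
T = 390.4945 + 126.5571 = 517.0516

517.0516 units


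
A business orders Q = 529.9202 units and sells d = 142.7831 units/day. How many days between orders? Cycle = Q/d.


Cycle = 529.9202 / 142.7831 = 3.7114

3.7114 days


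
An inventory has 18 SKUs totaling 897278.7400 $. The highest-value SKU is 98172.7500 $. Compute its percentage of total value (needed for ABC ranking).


Top item = 98172.7500
Total = 897278.7400
Percentage = 98172.7500 / 897278.7400 * 100 = 10.9412

10.9412%


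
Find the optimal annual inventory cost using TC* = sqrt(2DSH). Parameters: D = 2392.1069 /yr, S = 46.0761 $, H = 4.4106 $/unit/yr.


2*D*S*H = 972263.4612
TC* = sqrt(972263.4612) = 986.0342

986.0342 $/yr


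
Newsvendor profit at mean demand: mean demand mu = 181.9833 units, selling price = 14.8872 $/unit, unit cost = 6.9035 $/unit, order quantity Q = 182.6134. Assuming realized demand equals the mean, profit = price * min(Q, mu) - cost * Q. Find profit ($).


Sales at mu = min(182.6134, 181.9833) = 181.9833
Revenue = 14.8872 * 181.9833 = 2709.2218
Total cost = 6.9035 * 182.6134 = 1260.6716
Profit = 2709.2218 - 1260.6716 = 1448.5502

1448.5502 $


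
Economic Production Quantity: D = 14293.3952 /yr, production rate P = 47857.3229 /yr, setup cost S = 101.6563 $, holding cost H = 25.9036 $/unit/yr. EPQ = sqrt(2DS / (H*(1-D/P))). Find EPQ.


1 - D/P = 1 - 0.2987 = 0.7013
H*(1-D/P) = 18.1671
2DS = 2906027.3409
EPQ = sqrt(159961.3994) = 399.9517

399.9517 units


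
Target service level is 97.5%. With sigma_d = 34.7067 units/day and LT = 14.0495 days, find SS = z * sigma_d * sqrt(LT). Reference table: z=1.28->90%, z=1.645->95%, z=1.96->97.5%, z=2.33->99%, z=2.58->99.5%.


From the table, SL = 97.5% corresponds to z = 1.96
sqrt(LT) = sqrt(14.0495) = 3.7483
SS = 1.96 * 34.7067 * 3.7483 = 254.9763

254.9763 units


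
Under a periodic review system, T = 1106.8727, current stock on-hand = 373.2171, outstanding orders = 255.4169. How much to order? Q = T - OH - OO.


Inventory position = OH + OO = 373.2171 + 255.4169 = 628.6340
Q = 1106.8727 - 628.6340 = 478.2387

478.2387 units


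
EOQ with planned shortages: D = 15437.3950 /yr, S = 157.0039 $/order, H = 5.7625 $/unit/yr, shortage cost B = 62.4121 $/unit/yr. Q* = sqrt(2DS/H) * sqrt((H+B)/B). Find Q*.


sqrt(2DS/H) = 917.1740
sqrt((H+B)/B) = 1.0451
Q* = 917.1740 * 1.0451 = 958.5807

958.5807 units


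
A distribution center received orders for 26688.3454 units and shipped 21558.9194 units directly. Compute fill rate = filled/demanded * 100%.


FR = 21558.9194 / 26688.3454 * 100 = 80.7803

80.7803%


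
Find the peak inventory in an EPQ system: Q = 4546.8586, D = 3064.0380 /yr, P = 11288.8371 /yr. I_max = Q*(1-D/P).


D/P = 0.2714
1 - D/P = 0.7286
I_max = 4546.8586 * 0.7286 = 3312.7414

3312.7414 units


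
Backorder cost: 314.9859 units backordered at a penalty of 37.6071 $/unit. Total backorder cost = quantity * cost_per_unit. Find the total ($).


Total = 314.9859 * 37.6071 = 11845.7062

11845.7062 $


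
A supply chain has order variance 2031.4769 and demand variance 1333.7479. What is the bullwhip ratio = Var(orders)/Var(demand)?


BW = 2031.4769 / 1333.7479 = 1.5231

1.5231


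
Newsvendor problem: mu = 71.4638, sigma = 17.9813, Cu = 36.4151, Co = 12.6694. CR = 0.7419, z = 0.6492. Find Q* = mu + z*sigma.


CR = Cu/(Cu+Co) = 36.4151/(36.4151+12.6694) = 0.7419
z = 0.6492
Q* = 71.4638 + 0.6492 * 17.9813 = 83.1373

83.1373 units


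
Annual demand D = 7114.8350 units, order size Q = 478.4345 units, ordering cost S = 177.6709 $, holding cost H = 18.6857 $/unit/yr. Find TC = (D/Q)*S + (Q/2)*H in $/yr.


Ordering cost = D*S/Q = 2642.1572
Holding cost = Q*H/2 = 4469.9418
TC = 2642.1572 + 4469.9418 = 7112.0989

7112.0989 $/yr


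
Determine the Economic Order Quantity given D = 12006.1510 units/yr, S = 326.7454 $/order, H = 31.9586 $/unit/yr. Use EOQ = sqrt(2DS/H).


2*D*S = 2 * 12006.1510 * 326.7454 = 7845909.2219
2*D*S/H = 245502.2818
EOQ = sqrt(245502.2818) = 495.4819

495.4819 units


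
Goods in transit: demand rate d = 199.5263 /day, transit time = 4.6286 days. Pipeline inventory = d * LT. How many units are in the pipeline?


Pipeline = 199.5263 * 4.6286 = 923.5274

923.5274 units


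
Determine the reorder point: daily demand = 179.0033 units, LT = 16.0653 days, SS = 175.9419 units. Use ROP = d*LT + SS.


d*LT = 179.0033 * 16.0653 = 2875.7417
ROP = 2875.7417 + 175.9419 = 3051.6836

3051.6836 units


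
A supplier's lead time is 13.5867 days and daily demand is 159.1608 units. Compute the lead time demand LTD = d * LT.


LTD = 159.1608 * 13.5867 = 2162.4700

2162.4700 units


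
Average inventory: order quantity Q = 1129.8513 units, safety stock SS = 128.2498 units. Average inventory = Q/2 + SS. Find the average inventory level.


Q/2 = 564.9257
Avg = 564.9257 + 128.2498 = 693.1754

693.1754 units


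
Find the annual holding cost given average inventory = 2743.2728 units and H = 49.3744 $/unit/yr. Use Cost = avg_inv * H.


Cost = 2743.2728 * 49.3744 = 135447.4485

135447.4485 $/yr


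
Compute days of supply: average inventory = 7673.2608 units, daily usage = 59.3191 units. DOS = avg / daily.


DOS = 7673.2608 / 59.3191 = 129.3557

129.3557 days


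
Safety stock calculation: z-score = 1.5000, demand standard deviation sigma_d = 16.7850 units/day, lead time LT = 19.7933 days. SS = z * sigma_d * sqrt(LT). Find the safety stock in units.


sqrt(LT) = sqrt(19.7933) = 4.4490
SS = 1.5000 * 16.7850 * 4.4490 = 112.0138

112.0138 units


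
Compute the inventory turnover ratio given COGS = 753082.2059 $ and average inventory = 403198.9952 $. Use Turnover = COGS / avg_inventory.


Turnover = 753082.2059 / 403198.9952 = 1.8678

1.8678


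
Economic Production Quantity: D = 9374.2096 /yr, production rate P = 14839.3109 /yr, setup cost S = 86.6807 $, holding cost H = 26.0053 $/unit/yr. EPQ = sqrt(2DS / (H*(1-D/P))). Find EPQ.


1 - D/P = 1 - 0.6317 = 0.3683
H*(1-D/P) = 9.5774
2DS = 1625126.1001
EPQ = sqrt(169683.9302) = 411.9271

411.9271 units


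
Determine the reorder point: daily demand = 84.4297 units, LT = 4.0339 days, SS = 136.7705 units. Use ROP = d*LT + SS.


d*LT = 84.4297 * 4.0339 = 340.5810
ROP = 340.5810 + 136.7705 = 477.3515

477.3515 units


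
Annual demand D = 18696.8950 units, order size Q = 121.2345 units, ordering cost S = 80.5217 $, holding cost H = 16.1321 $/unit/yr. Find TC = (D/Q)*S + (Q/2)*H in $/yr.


Ordering cost = D*S/Q = 12418.1299
Holding cost = Q*H/2 = 977.8835
TC = 12418.1299 + 977.8835 = 13396.0134

13396.0134 $/yr


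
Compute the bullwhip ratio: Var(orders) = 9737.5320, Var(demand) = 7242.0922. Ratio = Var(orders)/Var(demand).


BW = 9737.5320 / 7242.0922 = 1.3446

1.3446


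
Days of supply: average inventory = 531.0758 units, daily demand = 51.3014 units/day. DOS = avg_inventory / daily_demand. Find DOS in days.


DOS = 531.0758 / 51.3014 = 10.3521

10.3521 days


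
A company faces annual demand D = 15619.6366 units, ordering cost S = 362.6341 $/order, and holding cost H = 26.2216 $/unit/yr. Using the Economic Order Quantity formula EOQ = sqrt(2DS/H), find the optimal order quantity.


2*D*S = 2 * 15619.6366 * 362.6341 = 11328425.7215
2*D*S/H = 432026.4866
EOQ = sqrt(432026.4866) = 657.2872

657.2872 units


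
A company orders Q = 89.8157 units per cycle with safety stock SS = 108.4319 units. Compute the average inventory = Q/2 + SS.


Q/2 = 44.9079
Avg = 44.9079 + 108.4319 = 153.3398

153.3398 units


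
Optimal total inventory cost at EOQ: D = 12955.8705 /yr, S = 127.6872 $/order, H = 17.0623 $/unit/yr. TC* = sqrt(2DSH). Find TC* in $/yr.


2*D*S*H = 56452285.7760
TC* = sqrt(56452285.7760) = 7513.4736

7513.4736 $/yr


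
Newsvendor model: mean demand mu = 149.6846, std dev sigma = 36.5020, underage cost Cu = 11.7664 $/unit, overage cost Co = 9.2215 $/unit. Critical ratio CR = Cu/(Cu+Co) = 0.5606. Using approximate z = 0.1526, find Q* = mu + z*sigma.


CR = Cu/(Cu+Co) = 11.7664/(11.7664+9.2215) = 0.5606
z = 0.1526
Q* = 149.6846 + 0.1526 * 36.5020 = 155.2548

155.2548 units


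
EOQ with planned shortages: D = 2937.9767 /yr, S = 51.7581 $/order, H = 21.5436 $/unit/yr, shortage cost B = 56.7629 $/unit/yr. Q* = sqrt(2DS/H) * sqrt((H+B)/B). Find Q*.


sqrt(2DS/H) = 118.8144
sqrt((H+B)/B) = 1.1745
Q* = 118.8144 * 1.1745 = 139.5519

139.5519 units


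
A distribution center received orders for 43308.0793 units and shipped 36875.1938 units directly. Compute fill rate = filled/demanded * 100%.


FR = 36875.1938 / 43308.0793 * 100 = 85.1462

85.1462%


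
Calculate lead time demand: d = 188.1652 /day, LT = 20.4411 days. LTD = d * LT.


LTD = 188.1652 * 20.4411 = 3846.3037

3846.3037 units


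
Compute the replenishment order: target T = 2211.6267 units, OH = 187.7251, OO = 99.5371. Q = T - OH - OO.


Inventory position = OH + OO = 187.7251 + 99.5371 = 287.2622
Q = 2211.6267 - 287.2622 = 1924.3645

1924.3645 units


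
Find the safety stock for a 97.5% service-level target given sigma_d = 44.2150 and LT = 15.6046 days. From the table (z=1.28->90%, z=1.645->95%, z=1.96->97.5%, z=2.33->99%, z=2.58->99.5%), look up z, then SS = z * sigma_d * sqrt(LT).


From the table, SL = 97.5% corresponds to z = 1.96
sqrt(LT) = sqrt(15.6046) = 3.9503
SS = 1.96 * 44.2150 * 3.9503 = 342.3356

342.3356 units


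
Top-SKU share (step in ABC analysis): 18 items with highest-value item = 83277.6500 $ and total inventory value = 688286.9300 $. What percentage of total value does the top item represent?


Top item = 83277.6500
Total = 688286.9300
Percentage = 83277.6500 / 688286.9300 * 100 = 12.0993

12.0993%


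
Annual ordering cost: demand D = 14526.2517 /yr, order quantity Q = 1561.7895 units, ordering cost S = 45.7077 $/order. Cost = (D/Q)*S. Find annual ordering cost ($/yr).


Number of orders = D/Q = 9.3010
Cost = 9.3010 * 45.7077 = 425.1287

425.1287 $/yr


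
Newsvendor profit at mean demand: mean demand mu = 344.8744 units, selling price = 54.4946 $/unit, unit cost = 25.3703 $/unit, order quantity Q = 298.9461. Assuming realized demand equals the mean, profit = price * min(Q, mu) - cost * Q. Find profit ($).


Sales at mu = min(298.9461, 344.8744) = 298.9461
Revenue = 54.4946 * 298.9461 = 16290.9481
Total cost = 25.3703 * 298.9461 = 7584.3522
Profit = 16290.9481 - 7584.3522 = 8706.5959

8706.5959 $


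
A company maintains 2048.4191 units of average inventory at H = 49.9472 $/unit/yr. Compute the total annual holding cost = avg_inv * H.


Cost = 2048.4191 * 49.9472 = 102312.7985

102312.7985 $/yr


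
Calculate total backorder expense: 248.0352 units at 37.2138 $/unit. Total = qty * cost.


Total = 248.0352 * 37.2138 = 9230.3323

9230.3323 $


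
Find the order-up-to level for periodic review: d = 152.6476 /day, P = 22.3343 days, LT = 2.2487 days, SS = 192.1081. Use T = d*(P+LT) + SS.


P + LT = 24.5830
d*(P+LT) = 152.6476 * 24.5830 = 3752.5360
T = 3752.5360 + 192.1081 = 3944.6441

3944.6441 units


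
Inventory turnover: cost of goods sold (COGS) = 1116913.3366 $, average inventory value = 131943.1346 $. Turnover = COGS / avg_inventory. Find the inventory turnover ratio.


Turnover = 1116913.3366 / 131943.1346 = 8.4651

8.4651


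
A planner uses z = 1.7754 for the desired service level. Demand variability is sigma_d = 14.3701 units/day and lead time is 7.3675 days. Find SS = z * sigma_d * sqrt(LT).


sqrt(LT) = sqrt(7.3675) = 2.7143
SS = 1.7754 * 14.3701 * 2.7143 = 69.2494

69.2494 units


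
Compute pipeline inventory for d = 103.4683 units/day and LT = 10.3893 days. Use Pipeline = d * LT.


Pipeline = 103.4683 * 10.3893 = 1074.9632

1074.9632 units


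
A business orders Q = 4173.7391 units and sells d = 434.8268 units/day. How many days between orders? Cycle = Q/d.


Cycle = 4173.7391 / 434.8268 = 9.5986

9.5986 days


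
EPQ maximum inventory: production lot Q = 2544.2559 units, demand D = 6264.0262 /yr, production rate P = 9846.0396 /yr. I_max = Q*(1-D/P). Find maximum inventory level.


D/P = 0.6362
1 - D/P = 0.3638
I_max = 2544.2559 * 0.3638 = 925.6065

925.6065 units


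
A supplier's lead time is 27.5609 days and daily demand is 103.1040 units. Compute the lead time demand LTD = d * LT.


LTD = 103.1040 * 27.5609 = 2841.6390

2841.6390 units


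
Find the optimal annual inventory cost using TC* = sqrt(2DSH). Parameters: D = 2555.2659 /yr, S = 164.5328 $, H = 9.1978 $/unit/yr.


2*D*S*H = 7733971.1100
TC* = sqrt(7733971.1100) = 2781.0018

2781.0018 $/yr


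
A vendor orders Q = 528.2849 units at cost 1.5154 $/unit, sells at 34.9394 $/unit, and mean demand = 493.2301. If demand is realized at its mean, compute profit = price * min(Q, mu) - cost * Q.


Sales at mu = min(528.2849, 493.2301) = 493.2301
Revenue = 34.9394 * 493.2301 = 17233.1638
Total cost = 1.5154 * 528.2849 = 800.5629
Profit = 17233.1638 - 800.5629 = 16432.6008

16432.6008 $


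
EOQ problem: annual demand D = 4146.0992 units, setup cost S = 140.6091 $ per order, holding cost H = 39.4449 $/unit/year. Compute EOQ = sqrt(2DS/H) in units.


2*D*S = 2 * 4146.0992 * 140.6091 = 1165958.5540
2*D*S/H = 29559.1713
EOQ = sqrt(29559.1713) = 171.9278

171.9278 units


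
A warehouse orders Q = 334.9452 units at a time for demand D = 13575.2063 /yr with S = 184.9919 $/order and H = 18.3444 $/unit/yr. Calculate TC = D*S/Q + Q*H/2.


Ordering cost = D*S/Q = 7497.6540
Holding cost = Q*H/2 = 3072.1844
TC = 7497.6540 + 3072.1844 = 10569.8383

10569.8383 $/yr


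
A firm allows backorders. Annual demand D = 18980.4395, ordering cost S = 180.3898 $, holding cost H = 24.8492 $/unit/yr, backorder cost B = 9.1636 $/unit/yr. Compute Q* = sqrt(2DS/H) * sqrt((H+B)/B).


sqrt(2DS/H) = 524.9500
sqrt((H+B)/B) = 1.9266
Q* = 524.9500 * 1.9266 = 1011.3606

1011.3606 units
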